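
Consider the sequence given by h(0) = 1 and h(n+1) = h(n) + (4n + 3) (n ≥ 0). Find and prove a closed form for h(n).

Claim: h(n) = 2n^2 + n + 1.

Base case: h(0) = 1, and 2·0^2 + 0 + 1 = 1.
Assume h(j) = 2j^2 + j + 1.
Then h(j+1) = h(j) + (4j + 3) = (2j^2 + j + 1) + (4j + 3) = 2j^2 + 5j + 4,
and 2·(j+1)^2 + (j+1) + 1 = 2j^2 + 5j + 4.
Hence h(n) = 2n^2 + n + 1 for every n ≥ 0, by induction.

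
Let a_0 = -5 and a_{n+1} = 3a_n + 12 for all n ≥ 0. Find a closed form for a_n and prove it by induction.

Claim: a_n = 3^n − 6.

Base case: a_0 = -5, and 3^0 − 6 = 1 − 6 = -5.
Assume a_r = 3^r − 6 for some r ≥ 0.
Then a_{r+1} = 3a_r + 12 = 3·(3^r − 6) + 12 = 3^{r+1} − 18 + 12 = 3^{r+1} − 6.
This completes the inductive step, so a_n = 3^n − 6 for all n ≥ 0.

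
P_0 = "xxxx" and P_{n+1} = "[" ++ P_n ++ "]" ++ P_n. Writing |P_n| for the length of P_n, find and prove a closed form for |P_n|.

Claim: |P_n| = 6·2^n − 2.

Base case: |P_0| = 4, and 6·2^0 − 2 = 4.
Assume |P_r| = 6·2^r − 2.
Then |P_{r+1}| = 1 + |P_r| + 1 + |P_r| = 2|P_r| + 2 = 2(6·2^r − 2) + 2 = 6·2^{r+1} − 4 + 2 = 6·2^{r+1} − 2.
By induction, |P_n| = 6·2^n − 2 for all n ≥ 0.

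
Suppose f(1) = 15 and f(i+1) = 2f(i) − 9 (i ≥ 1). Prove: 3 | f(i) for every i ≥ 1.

Base case: f(1) = 15 = 3·5, so 3 | f(1).
Assume 3 | f(j), so f(j) = 3t for some integer t.
Then f(j+1) = 2f(j) − 9 = 2·(3t) − 9 = 3(2t − 3), so 3 | f(j+1).
By induction, 3 | f(i) for all i ≥ 1.

3 | f(i)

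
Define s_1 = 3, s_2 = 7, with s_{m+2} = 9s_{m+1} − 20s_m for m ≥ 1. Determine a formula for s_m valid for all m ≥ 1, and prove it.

Claim: s_m = -5^m + 2·4^m.

Base cases: s_1 = 3 and -5^1 + 2·4^1 = 3; s_2 = 7 and -5^2 + 2·4^2 = 7.
Assume s_j = -5^j + 2·4^j for all 1 ≤ j ≤ r, where r ≥ 2.
Then s_{r+1} = 9s_r − 20s_{r−1} = 9·(-5^r + 2·4^r) − 20·(-5^{r−1} + 2·4^{r−1}) = -(9·5 − 20)5^{r−1} + 2·(9·4 − 20)4^{r−1} = -25·5^{r−1} + 32·4^{r−1} = -5^{r+1} + 2·4^{r+1}.
By strong induction, s_m = -5^m + 2·4^m for all m ≥ 1.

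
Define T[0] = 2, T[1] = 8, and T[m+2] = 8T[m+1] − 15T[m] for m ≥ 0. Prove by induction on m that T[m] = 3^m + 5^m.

Base cases: T[0] = 2 and 3^0 + 5^0 = 2; T[1] = 8 and 3^1 + 5^1 = 8.
Assume T[i] = 3^i + 5^i for all 0 ≤ i ≤ j, where j ≥ 1.
Then T[j+1] = 8T[j] − 15T[j−1] = 8·(3^j + 5^j) − 15·(3^{j−1} + 5^{j−1}) = (8·3 − 15)3^{j−1} + (8·5 − 15)5^{j−1} = 9·3^{j−1} + 25·5^{j−1} = 3^{j+1} + 5^{j+1}.
Hence T[m] = 3^m + 5^m for every m ≥ 0, by strong induction.

T[m] = 3^m + 5^m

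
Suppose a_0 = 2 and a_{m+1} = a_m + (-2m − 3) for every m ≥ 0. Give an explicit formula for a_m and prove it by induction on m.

Claim: a_m = -m^2 − 2m + 2.

Base case: a_0 = 2, and -0^2 − 2·0 + 2 = 2.
Assume a_j = -j^2 − 2j + 2.
Then a_{j+1} = a_j + (-2j − 3) = (-j^2 − 2j + 2) + (-2j − 3) = -j^2 − 4j − 1,
and -(j+1)^2 − 2·(j+1) + 2 = -j^2 − 4j − 1.
By induction, a_m = -m^2 − 2m + 2 for all m ≥ 0.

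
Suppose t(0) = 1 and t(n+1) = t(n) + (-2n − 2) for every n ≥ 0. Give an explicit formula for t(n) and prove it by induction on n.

Claim: t(n) = -n^2 − n + 1.

Base case: t(0) = 1, and -0^2 − 0 + 1 = 1.
Assume t(j) = -j^2 − j + 1.
Then t(j+1) = t(j) + (-2j − 2) = (-j^2 − j + 1) + (-2j − 2) = -j^2 − 3j − 1,
and -(j+1)^2 − (j+1) + 1 = -j^2 − 3j − 1.
This completes the inductive step, so t(n) = -n^2 − n + 1 for all n ≥ 0.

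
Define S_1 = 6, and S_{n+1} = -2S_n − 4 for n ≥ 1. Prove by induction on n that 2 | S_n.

Base case: S_1 = 6 = 2·3, so 2 | S_1.
Assume 2 | S_k, so S_k = 2t for some integer t.
Then S_{k+1} = -2S_k − 4 = -2·(2t) − 4 = 2(-2t − 2), so 2 | S_{k+1}.
Hence 2 | S_n for every n ≥ 1, by induction.

2 | S_n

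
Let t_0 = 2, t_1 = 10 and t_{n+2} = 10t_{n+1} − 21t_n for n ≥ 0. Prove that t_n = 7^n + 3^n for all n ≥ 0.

Base cases: t_0 = 2 and 7^0 + 3^0 = 2; t_1 = 10 and 7^1 + 3^1 = 10.
Assume t_i = 7^i + 3^i for all 0 ≤ i ≤ j, where j ≥ 1.
Then t_{j+1} = 10t_j − 21t_{j−1} = 10·(7^j + 3^j) − 21·(7^{j−1} + 3^{j−1}) = (10·7 − 21)7^{j−1} + (10·3 − 21)3^{j−1} = 49·7^{j−1} + 9·3^{j−1} = 7^{j+1} + 3^{j+1}.
This completes the inductive step, so t_n = 7^n + 3^n for all n ≥ 0.

t_n = 7^n + 3^n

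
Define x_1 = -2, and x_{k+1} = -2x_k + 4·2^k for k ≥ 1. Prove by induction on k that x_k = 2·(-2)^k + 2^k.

Base case: x_1 = -2, and 2·(-2)^1 + 2^1 = -4 + 2 = -2.
Assume x_j = 2·(-2)^j + 2^j for some j ≥ 1.
Then x_{j+1} = -2x_j + 4·2^j = -2·(2·(-2)^j + 2^j) + 4·2^j = 2·(-2)^{j+1} − 2·2^j + 4·2^j = 2·(-2)^{j+1} + 2·2^j = 2·(-2)^{j+1} + 2^{j+1}.
Hence x_k = 2·(-2)^k + 2^k for every k ≥ 1, by induction.

x_k = 2·(-2)^k + 2^k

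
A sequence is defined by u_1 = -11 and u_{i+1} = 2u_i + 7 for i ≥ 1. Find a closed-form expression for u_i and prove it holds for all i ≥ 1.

Claim: u_i = -2^{i+1} − 7.

Base case: u_1 = -11, and -2^{1+1} − 7 = -4 − 7 = -11.
Assume u_m = -2^{m+1} − 7 for some m ≥ 1.
Then u_{m+1} = 2u_m + 7 = 2·(-2^{m+1} − 7) + 7 = -2^{m+2} − 14 + 7 = -2^{m+2} − 7.
So the formula holds for m+1, and by induction u_i = -2^{i+1} − 7 for all i ≥ 1.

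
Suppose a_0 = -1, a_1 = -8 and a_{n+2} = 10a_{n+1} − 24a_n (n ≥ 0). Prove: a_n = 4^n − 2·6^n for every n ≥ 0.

Base cases: a_0 = -1 and 4^0 − 2·6^0 = -1; a_1 = -8 and 4^1 − 2·6^1 = -8.
Assume a_j = 4^j − 2·6^j for all 0 ≤ j ≤ k, where k ≥ 1.
Then a_{k+1} = 10a_k − 24a_{k−1} = 10·(4^k − 2·6^k) − 24·(4^{k−1} − 2·6^{k−1}) = (10·4 − 24)4^{k−1} − 2·(10·6 − 24)6^{k−1} = 16·4^{k−1} − 72·6^{k−1} = 4^{k+1} − 2·6^{k+1}.
So the formula holds for k+1, and by strong induction a_n = 4^n − 2·6^n for all n ≥ 0.

a_n = 4^n − 2·6^n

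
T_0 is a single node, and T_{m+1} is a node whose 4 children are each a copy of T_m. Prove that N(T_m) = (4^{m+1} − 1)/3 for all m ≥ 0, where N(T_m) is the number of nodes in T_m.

Base case: N(T_0) = 1, and (4^{0+1} − 1)/3 = 1.
Assume N(T_j) = (4^{j+1} − 1)/3.
Then N(T_{j+1}) = 1 + 4N(T_j) = 1 + 4·(4^{j+1} − 1)/3 = 1 + (4^{j+2} − 4)/3 = (3 + 4^{j+2} − 4)/3 = (4^{j+2} − 1)/3.
So the formula holds for j+1, and by induction N(T_m) = (4^{m+1} − 1)/3 for all m ≥ 0.

N(T_m) = (4^{m+1} − 1)/3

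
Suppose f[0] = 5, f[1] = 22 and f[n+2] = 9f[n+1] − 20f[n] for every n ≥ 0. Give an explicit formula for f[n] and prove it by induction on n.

Claim: f[n] = 3·4^n + 2·5^n.

Base cases: f[0] = 5 and 3·4^0 + 2·5^0 = 5; f[1] = 22 and 3·4^1 + 2·5^1 = 22.
Assume f[i] = 3·4^i + 2·5^i for all 0 ≤ i ≤ j, where j ≥ 1.
Then f[j+1] = 9f[j] − 20f[j−1] = 9·(3·4^j + 2·5^j) − 20·(3·4^{j−1} + 2·5^{j−1}) = 3·(9·4 − 20)4^{j−1} + 2·(9·5 − 20)5^{j−1} = 48·4^{j−1} + 50·5^{j−1} = 3·4^{j+1} + 2·5^{j+1}.
This completes the inductive step, so f[n] = 3·4^n + 2·5^n for all n ≥ 0.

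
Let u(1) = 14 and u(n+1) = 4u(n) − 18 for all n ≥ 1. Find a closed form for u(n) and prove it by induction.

Claim: u(n) = 2·4^n + 6.

Base case: u(1) = 14, and 2·4^1 + 6 = 8 + 6 = 14.
Assume u(r) = 2·4^r + 6 for some r ≥ 1.
Then u(r+1) = 4u(r) − 18 = 4·(2·4^r + 6) − 18 = 8·4^r + 24 − 18 = 2·4^{r+1} + 6.
So the formula holds for r+1, and by induction u(n) = 2·4^n + 6 for all n ≥ 1.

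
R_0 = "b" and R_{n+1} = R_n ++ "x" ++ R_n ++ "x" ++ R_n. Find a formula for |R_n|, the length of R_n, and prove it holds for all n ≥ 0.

Claim: |R_n| = 2·3^n − 1.

Base case: |R_0| = 1, and 2·3^0 − 1 = 1.
Assume |R_m| = 2·3^m − 1.
Then |R_{m+1}| = 3|R_m| + 2 = 3(2·3^m − 1) + 2 = 2·3^{m+1} − 3 + 2 = 2·3^{m+1} − 1.
By induction, |R_n| = 2·3^n − 1 for all n ≥ 0.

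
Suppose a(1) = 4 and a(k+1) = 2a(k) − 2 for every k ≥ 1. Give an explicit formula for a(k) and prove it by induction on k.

Claim: a(k) = 2^k + 2.

Base case: a(1) = 4, and 2^1 + 2 = 2 + 2 = 4.
Assume a(m) = 2^m + 2 for some m ≥ 1.
Then a(m+1) = 2a(m) − 2 = 2·(2^m + 2) − 2 = 2^{m+1} + 4 − 2 = 2^{m+1} + 2.
This completes the inductive step, so a(k) = 2^k + 2 for all k ≥ 1.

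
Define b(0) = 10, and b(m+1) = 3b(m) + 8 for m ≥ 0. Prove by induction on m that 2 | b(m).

Base case: b(0) = 10 = 2·5, so 2 | b(0).
Assume 2 | b(r), so b(r) = 2t for some integer t.
Then b(r+1) = 3b(r) + 8 = 3·(2t) + 8 = 2(3t + 4), so 2 | b(r+1).
This completes the inductive step, so 2 | b(m) for all m ≥ 0.

2 | b(m)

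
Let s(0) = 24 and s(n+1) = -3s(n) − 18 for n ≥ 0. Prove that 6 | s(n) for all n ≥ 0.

Base case: s(0) = 24 = 6·4, so 6 | s(0).
Assume 6 | s(j), so s(j) = 6t for some integer t.
Then s(j+1) = -3s(j) − 18 = -3·(6t) − 18 = 6(-3t − 3), so 6 | s(j+1).
Hence 6 | s(n) for every n ≥ 0, by induction.

6 | s(n)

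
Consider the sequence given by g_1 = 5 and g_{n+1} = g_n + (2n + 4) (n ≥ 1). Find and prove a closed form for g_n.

Claim: g_n = n^2 + 3n + 1.

Base case: g_1 = 5, and 1^2 + 3·1 + 1 = 5.
Assume g_r = r^2 + 3r + 1.
Then g_{r+1} = g_r + (2r + 4) = (r^2 + 3r + 1) + (2r + 4) = r^2 + 5r + 5,
and (r+1)^2 + 3·(r+1) + 1 = r^2 + 5r + 5.
By induction, g_n = n^2 + 3n + 1 for all n ≥ 1.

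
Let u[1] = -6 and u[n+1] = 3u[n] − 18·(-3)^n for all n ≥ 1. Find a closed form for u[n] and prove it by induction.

Claim: u[n] = 3^n + 3·(-3)^n.

Base case: u[1] = -6, and 3^1 + 3·(-3)^1 = 3 − 9 = -6.
Assume u[m] = 3^m + 3·(-3)^m for some m ≥ 1.
Then u[m+1] = 3u[m] − 18·(-3)^m = 3·(3^m + 3·(-3)^m) − 18·(-3)^m = 3^{m+1} + 9·(-3)^m − 18·(-3)^m = 3^{m+1} − 9·(-3)^m = 3^{m+1} + 3·(-3)^{m+1}.
So the formula holds for m+1, and by induction u[n] = 3^n + 3·(-3)^n for all n ≥ 1.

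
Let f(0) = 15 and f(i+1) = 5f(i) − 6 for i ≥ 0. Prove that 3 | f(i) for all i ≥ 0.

Base case: f(0) = 15 = 3·5, so 3 | f(0).
Assume 3 | f(j), so f(j) = 3t for some integer t.
Then f(j+1) = 5f(j) − 6 = 5·(3t) − 6 = 3(5t − 2), so 3 | f(j+1).
Hence 3 | f(i) for every i ≥ 0, by induction.

3 | f(i)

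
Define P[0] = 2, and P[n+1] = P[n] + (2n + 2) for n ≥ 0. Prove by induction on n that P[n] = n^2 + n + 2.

Base case: P[0] = 2, and 0^2 + 0 + 2 = 2.
Assume P[m] = m^2 + m + 2.
Then P[m+1] = P[m] + (2m + 2) = (m^2 + m + 2) + (2m + 2) = m^2 + 3m + 4,
and (m+1)^2 + (m+1) + 2 = m^2 + 3m + 4.
This completes the inductive step, so P[n] = n^2 + n + 2 for all n ≥ 0.

P[n] = n^2 + n + 2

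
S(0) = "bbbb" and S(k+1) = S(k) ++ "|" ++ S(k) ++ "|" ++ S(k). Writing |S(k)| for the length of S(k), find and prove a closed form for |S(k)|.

Claim: |S(k)| = 5·3^k − 1.

Base case: |S(0)| = 4, and 5·3^0 − 1 = 4.
Assume |S(m)| = 5·3^m − 1.
Then |S(m+1)| = 3|S(m)| + 2 = 3(5·3^m − 1) + 2 = 5·3^{m+1} − 3 + 2 = 5·3^{m+1} − 1.
By induction, |S(k)| = 5·3^k − 1 for all k ≥ 0.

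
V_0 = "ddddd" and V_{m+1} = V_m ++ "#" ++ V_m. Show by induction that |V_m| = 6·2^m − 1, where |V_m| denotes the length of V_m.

Base case: |V_0| = 5, and 6·2^0 − 1 = 5.
Assume |V_r| = 6·2^r − 1.
Then |V_{r+1}| = |V_r| + 1 + |V_r| = 2|V_r| + 1 = 2(6·2^r − 1) + 1 = 6·2^{r+1} − 2 + 1 = 6·2^{r+1} − 1.
By induction, |V_m| = 6·2^m − 1 for all m ≥ 0.

|V_m| = 6·2^m − 1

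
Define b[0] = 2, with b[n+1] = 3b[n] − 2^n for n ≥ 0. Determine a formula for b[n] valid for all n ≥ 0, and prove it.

Claim: b[n] = 3^n + 2^n.

Base case: b[0] = 2, and 3^0 + 2^0 = 1 + 1 = 2.
Assume b[j] = 3^j + 2^j for some j ≥ 0.
Then b[j+1] = 3b[j] − 2^j = 3·(3^j + 2^j) − 2^j = 3^{j+1} + 3·2^j − 2^j = 3^{j+1} + 2·2^j = 3^{j+1} + 2^{j+1}.
By induction, b[n] = 3^n + 2^n for all n ≥ 0.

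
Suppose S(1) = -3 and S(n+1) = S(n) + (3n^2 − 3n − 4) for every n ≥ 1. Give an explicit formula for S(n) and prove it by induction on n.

Claim: S(n) = n^3 − 3n^2 − 2n + 1.

Base case: S(1) = -3, and 1^3 − 3·1^2 − 2·1 + 1 = -3.
Assume S(k) = k^3 − 3k^2 − 2k + 1.
Then S(k+1) = S(k) + (3k^2 − 3k − 4) = (k^3 − 3k^2 − 2k + 1) + (3k^2 − 3k − 4) = k^3 − 5k − 3,
and (k+1)^3 − 3·(k+1)^2 − 2·(k+1) + 1 = k^3 − 5k − 3.
By induction, S(n) = n^3 − 3n^2 − 2n + 1 for all n ≥ 1.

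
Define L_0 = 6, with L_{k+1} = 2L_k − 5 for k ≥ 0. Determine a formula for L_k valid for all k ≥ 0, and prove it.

Claim: L_k = 2^k + 5.

Base case: L_0 = 6, and 2^0 + 5 = 1 + 5 = 6.
Assume L_r = 2^r + 5 for some r ≥ 0.
Then L_{r+1} = 2L_r − 5 = 2·(2^r + 5) − 5 = 2^{r+1} + 10 − 5 = 2^{r+1} + 5.
Hence L_k = 2^k + 5 for every k ≥ 0, by induction.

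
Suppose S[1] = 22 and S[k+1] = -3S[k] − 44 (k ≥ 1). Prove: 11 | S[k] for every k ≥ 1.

Base case: S[1] = 22 = 11·2, so 11 | S[1].
Assume 11 | S[r], so S[r] = 11t for some integer t.
Then S[r+1] = -3S[r] − 44 = -3·(11t) − 44 = 11(-3t − 4), so 11 | S[r+1].
This completes the inductive step, so 11 | S[k] for all k ≥ 1.

11 | S[k]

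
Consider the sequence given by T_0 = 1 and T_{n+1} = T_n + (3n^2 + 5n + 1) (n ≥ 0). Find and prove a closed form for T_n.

Claim: T_n = n^3 + n^2 − n + 1.

Base case: T_0 = 1, and 0^3 + 0^2 − 0 + 1 = 1.
Assume T_m = m^3 + m^2 − m + 1.
Then T_{m+1} = T_m + (3m^2 + 5m + 1) = (m^3 + m^2 − m + 1) + (3m^2 + 5m + 1) = m^3 + 4m^2 + 4m + 2,
and (m+1)^3 + (m+1)^2 − (m+1) + 1 = m^3 + 4m^2 + 4m + 2.
By induction, T_n = n^3 + n^2 − n + 1 for all n ≥ 0.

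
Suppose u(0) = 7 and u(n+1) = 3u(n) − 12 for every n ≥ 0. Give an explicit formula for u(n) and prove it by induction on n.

Claim: u(n) = 3^n + 6.

Base case: u(0) = 7, and 3^0 + 6 = 1 + 6 = 7.
Assume u(k) = 3^k + 6 for some k ≥ 0.
Then u(k+1) = 3u(k) − 12 = 3·(3^k + 6) − 12 = 3^{k+1} + 18 − 12 = 3^{k+1} + 6.
So the formula holds for k+1, and by induction u(n) = 3^n + 6 for all n ≥ 0.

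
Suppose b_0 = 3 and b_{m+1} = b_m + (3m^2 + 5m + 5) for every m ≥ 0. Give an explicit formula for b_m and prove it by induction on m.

Claim: b_m = m^3 + m^2 + 3m + 3.

Base case: b_0 = 3, and 0^3 + 0^2 + 3·0 + 3 = 3.
Assume b_j = j^3 + j^2 + 3j + 3.
Then b_{j+1} = b_j + (3j^2 + 5j + 5) = (j^3 + j^2 + 3j + 3) + (3j^2 + 5j + 5) = j^3 + 4j^2 + 8j + 8,
and (j+1)^3 + (j+1)^2 + 3·(j+1) + 3 = j^3 + 4j^2 + 8j + 8.
Hence b_m = m^3 + m^2 + 3m + 3 for every m ≥ 0, by induction.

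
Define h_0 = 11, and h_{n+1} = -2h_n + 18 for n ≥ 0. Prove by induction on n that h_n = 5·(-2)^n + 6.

Base case: h_0 = 11, and 5·(-2)^0 + 6 = 5 + 6 = 11.
Assume h_k = 5·(-2)^k + 6 for some k ≥ 0.
Then h_{k+1} = -2h_k + 18 = -2·(5·(-2)^k + 6) + 18 = -10·(-2)^k − 12 + 18 = 5·(-2)^{k+1} + 6.
Hence h_n = 5·(-2)^n + 6 for every n ≥ 0, by induction.

h_n = 5·(-2)^n + 6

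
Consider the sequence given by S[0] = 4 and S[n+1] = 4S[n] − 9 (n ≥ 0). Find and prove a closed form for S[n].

Claim: S[n] = 4^n + 3.

Base case: S[0] = 4, and 4^0 + 3 = 1 + 3 = 4.
Assume S[j] = 4^j + 3 for some j ≥ 0.
Then S[j+1] = 4S[j] − 9 = 4·(4^j + 3) − 9 = 4^{j+1} + 12 − 9 = 4^{j+1} + 3.
By induction, S[n] = 4^n + 3 for all n ≥ 0.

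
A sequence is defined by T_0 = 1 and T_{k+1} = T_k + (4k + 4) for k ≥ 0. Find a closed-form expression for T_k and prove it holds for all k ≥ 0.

Claim: T_k = 2k^2 + 2k + 1.

Base case: T_0 = 1, and 2·0^2 + 2·0 + 1 = 1.
Assume T_m = 2m^2 + 2m + 1.
Then T_{m+1} = T_m + (4m + 4) = (2m^2 + 2m + 1) + (4m + 4) = 2m^2 + 6m + 5,
and 2·(m+1)^2 + 2·(m+1) + 1 = 2m^2 + 6m + 5.
This completes the inductive step, so T_k = 2k^2 + 2k + 1 for all k ≥ 0.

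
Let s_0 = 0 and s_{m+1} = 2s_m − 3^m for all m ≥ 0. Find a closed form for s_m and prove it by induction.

Claim: s_m = 2^m − 3^m.

Base case: s_0 = 0, and 2^0 − 3^0 = 1 − 1 = 0.
Assume s_r = 2^r − 3^r for some r ≥ 0.
Then s_{r+1} = 2s_r − 3^r = 2·(2^r − 3^r) − 3^r = 2^{r+1} − 2·3^r − 3^r = 2^{r+1} − 3·3^r = 2^{r+1} − 3^{r+1}.
Hence s_m = 2^m − 3^m for every m ≥ 0, by induction.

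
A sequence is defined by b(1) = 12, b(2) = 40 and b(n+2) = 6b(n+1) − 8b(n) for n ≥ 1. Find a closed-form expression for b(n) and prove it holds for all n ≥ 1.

Claim: b(n) = 2·2^n + 2·4^n.

Base cases: b(1) = 12 and 2·2^1 + 2·4^1 = 12; b(2) = 40 and 2·2^2 + 2·4^2 = 40.
Assume b(i) = 2·2^i + 2·4^i for all 1 ≤ i ≤ j, where j ≥ 2.
Then b(j+1) = 6b(j) − 8b(j−1) = 6·(2·2^j + 2·4^j) − 8·(2·2^{j−1} + 2·4^{j−1}) = 2·(6·2 − 8)2^{j−1} + 2·(6·4 − 8)4^{j−1} = 8·2^{j−1} + 32·4^{j−1} = 2·2^{j+1} + 2·4^{j+1}.
So the formula holds for j+1, and by strong induction b(n) = 2·2^n + 2·4^n for all n ≥ 1.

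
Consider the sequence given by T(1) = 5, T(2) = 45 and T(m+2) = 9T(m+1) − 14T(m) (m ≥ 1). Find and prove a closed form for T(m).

Claim: T(m) = -2^m + 7^m.

Base cases: T(1) = 5 and -2^1 + 7^1 = 5; T(2) = 45 and -2^2 + 7^2 = 45.
Assume T(i) = -2^i + 7^i for all 1 ≤ i ≤ j, where j ≥ 2.
Then T(j+1) = 9T(j) − 14T(j−1) = 9·(-2^j + 7^j) − 14·(-2^{j−1} + 7^{j−1}) = -(9·2 − 14)2^{j−1} + (9·7 − 14)7^{j−1} = -4·2^{j−1} + 49·7^{j−1} = -2^{j+1} + 7^{j+1}.
So the formula holds for j+1, and by strong induction T(m) = -2^m + 7^m for all m ≥ 1.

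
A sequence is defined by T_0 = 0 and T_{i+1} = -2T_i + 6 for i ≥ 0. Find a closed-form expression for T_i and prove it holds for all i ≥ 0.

Claim: T_i = -2·(-2)^i + 2.

Base case: T_0 = 0, and -2·(-2)^0 + 2 = -2 + 2 = 0.
Assume T_k = -2·(-2)^k + 2 for some k ≥ 0.
Then T_{k+1} = -2T_k + 6 = -2·(-2·(-2)^k + 2) + 6 = 4·(-2)^k − 4 + 6 = -2·(-2)^{k+1} + 2.
By induction, T_i = -2·(-2)^i + 2 for all i ≥ 0.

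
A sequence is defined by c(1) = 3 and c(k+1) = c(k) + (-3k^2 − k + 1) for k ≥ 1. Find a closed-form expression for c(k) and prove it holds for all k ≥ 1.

Claim: c(k) = -k^3 + k^2 + k + 2.

Base case: c(1) = 3, and -1^3 + 1^2 + 1 + 2 = 3.
Assume c(j) = -j^3 + j^2 + j + 2.
Then c(j+1) = c(j) + (-3j^2 − j + 1) = (-j^3 + j^2 + j + 2) + (-3j^2 − j + 1) = -j^3 − 2j^2 + 3,
and -(j+1)^3 + (j+1)^2 + (j+1) + 2 = -j^3 − 2j^2 + 3.
By induction, c(k) = -k^3 + k^2 + k + 2 for all k ≥ 1.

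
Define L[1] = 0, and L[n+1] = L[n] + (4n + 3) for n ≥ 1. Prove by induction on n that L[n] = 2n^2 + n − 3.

Base case: L[1] = 0, and 2·1^2 + 1 − 3 = 0.
Assume L[m] = 2m^2 + m − 3.
Then L[m+1] = L[m] + (4m + 3) = (2m^2 + m − 3) + (4m + 3) = 2m^2 + 5m,
and 2·(m+1)^2 + (m+1) − 3 = 2m^2 + 5m.
This completes the inductive step, so L[n] = 2n^2 + n − 3 for all n ≥ 1.

L[n] = 2n^2 + n − 3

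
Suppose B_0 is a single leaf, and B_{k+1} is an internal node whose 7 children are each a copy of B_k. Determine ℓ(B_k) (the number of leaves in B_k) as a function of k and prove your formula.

Claim: ℓ(B_k) = 7^k.

Base case: ℓ(B_0) = 1, and 7^0 = 1.
Assume ℓ(B_m) = 7^m.
Then ℓ(B_{m+1}) = 7·ℓ(B_m) = 7·7^m = 7^{m+1}.
Hence ℓ(B_k) = 7^k for every k ≥ 0, by induction.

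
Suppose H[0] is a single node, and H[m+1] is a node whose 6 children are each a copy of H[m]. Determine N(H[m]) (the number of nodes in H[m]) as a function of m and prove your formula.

Claim: N(H[m]) = (6^{m+1} − 1)/5.

Base case: N(H[0]) = 1, and (6^{0+1} − 1)/5 = 1.
Assume N(H[k]) = (6^{k+1} − 1)/5.
Then N(H[k+1]) = 1 + 6N(H[k]) = 1 + 6·(6^{k+1} − 1)/5 = 1 + (6^{k+2} − 6)/5 = (5 + 6^{k+2} − 6)/5 = (6^{k+2} − 1)/5.
This completes the inductive step, so N(H[m]) = (6^{m+1} − 1)/5 for all m ≥ 0.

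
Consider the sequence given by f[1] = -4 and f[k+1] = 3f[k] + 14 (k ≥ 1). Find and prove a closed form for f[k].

Claim: f[k] = 3^k − 7.

Base case: f[1] = -4, and 3^1 − 7 = 3 − 7 = -4.
Assume f[j] = 3^j − 7 for some j ≥ 1.
Then f[j+1] = 3f[j] + 14 = 3·(3^j − 7) + 14 = 3^{j+1} − 21 + 14 = 3^{j+1} − 7.
Hence f[k] = 3^k − 7 for every k ≥ 1, by induction.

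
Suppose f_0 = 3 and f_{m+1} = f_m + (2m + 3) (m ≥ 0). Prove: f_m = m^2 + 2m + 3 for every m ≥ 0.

Base case: f_0 = 3, and 0^2 + 2·0 + 3 = 3.
Assume f_k = k^2 + 2k + 3.
Then f_{k+1} = f_k + (2k + 3) = (k^2 + 2k + 3) + (2k + 3) = k^2 + 4k + 6,
and (k+1)^2 + 2·(k+1) + 3 = k^2 + 4k + 6.
By induction, f_m = m^2 + 2m + 3 for all m ≥ 0.

f_m = m^2 + 2m + 3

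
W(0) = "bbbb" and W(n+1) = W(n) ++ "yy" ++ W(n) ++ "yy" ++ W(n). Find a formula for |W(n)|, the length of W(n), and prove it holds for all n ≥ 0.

Claim: |W(n)| = 6·3^n − 2.

Base case: |W(0)| = 4, and 6·3^0 − 2 = 4.
Assume |W(j)| = 6·3^j − 2.
Then |W(j+1)| = 3|W(j)| + 4 = 3(6·3^j − 2) + 4 = 6·3^{j+1} − 6 + 4 = 6·3^{j+1} − 2.
Hence |W(n)| = 6·3^n − 2 for every n ≥ 0, by induction.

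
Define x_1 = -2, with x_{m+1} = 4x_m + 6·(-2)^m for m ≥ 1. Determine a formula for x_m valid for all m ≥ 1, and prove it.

Claim: x_m = -4^m − (-2)^m.

Base case: x_1 = -2, and -4^1 − (-2)^1 = -4 + 2 = -2.
Assume x_r = -4^r − (-2)^r for some r ≥ 1.
Then x_{r+1} = 4x_r + 6·(-2)^r = 4·(-4^r − (-2)^r) + 6·(-2)^r = -4^{r+1} − 4·(-2)^r + 6·(-2)^r = -4^{r+1} + 2·(-2)^r = -4^{r+1} − (-2)^{r+1}.
Hence x_m = -4^m − (-2)^m for every m ≥ 1, by induction.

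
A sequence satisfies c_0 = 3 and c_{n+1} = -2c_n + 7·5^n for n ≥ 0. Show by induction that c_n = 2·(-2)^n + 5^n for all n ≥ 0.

Base case: c_0 = 3, and 2·(-2)^0 + 5^0 = 2 + 1 = 3.
Assume c_r = 2·(-2)^r + 5^r for some r ≥ 0.
Then c_{r+1} = -2c_r + 7·5^r = -2·(2·(-2)^r + 5^r) + 7·5^r = 2·(-2)^{r+1} − 2·5^r + 7·5^r = 2·(-2)^{r+1} + 5·5^r = 2·(-2)^{r+1} + 5^{r+1}.
By induction, c_n = 2·(-2)^n + 5^n for all n ≥ 0.

c_n = 2·(-2)^n + 5^n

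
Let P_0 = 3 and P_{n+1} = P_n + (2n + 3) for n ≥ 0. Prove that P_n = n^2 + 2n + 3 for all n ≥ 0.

Base case: P_0 = 3, and 0^2 + 2·0 + 3 = 3.
Assume P_m = m^2 + 2m + 3.
Then P_{m+1} = P_m + (2m + 3) = (m^2 + 2m + 3) + (2m + 3) = m^2 + 4m + 6,
and (m+1)^2 + 2·(m+1) + 3 = m^2 + 4m + 6.
By induction, P_n = n^2 + 2n + 3 for all n ≥ 0.

P_n = n^2 + 2n + 3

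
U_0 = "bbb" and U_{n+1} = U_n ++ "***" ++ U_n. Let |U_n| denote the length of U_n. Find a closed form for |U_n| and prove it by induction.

Claim: |U_n| = 6·2^n − 3.

Base case: |U_0| = 3, and 6·2^0 − 3 = 3.
Assume |U_k| = 6·2^k − 3.
Then |U_{k+1}| = |U_k| + 3 + |U_k| = 2|U_k| + 3 = 2(6·2^k − 3) + 3 = 6·2^{k+1} − 6 + 3 = 6·2^{k+1} − 3.
Hence |U_n| = 6·2^n − 3 for every n ≥ 0, by induction.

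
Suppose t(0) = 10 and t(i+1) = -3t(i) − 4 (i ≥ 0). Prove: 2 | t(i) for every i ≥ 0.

Base case: t(0) = 10 = 2·5, so 2 | t(0).
Assume 2 | t(k), so t(k) = 2s for some integer s.
Then t(k+1) = -3t(k) − 4 = -3·(2s) − 4 = 2(-3s − 2), so 2 | t(k+1).
This completes the inductive step, so 2 | t(i) for all i ≥ 0.

2 | t(i)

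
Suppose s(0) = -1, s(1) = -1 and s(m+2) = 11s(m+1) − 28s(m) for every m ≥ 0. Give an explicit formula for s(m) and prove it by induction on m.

Claim: s(m) = 7^m − 2·4^m.

Base cases: s(0) = -1 and 7^0 − 2·4^0 = -1; s(1) = -1 and 7^1 − 2·4^1 = -1.
Assume s(j) = 7^j − 2·4^j for all 0 ≤ j ≤ k, where k ≥ 1.
Then s(k+1) = 11s(k) − 28s(k−1) = 11·(7^k − 2·4^k) − 28·(7^{k−1} − 2·4^{k−1}) = (11·7 − 28)7^{k−1} − 2·(11·4 − 28)4^{k−1} = 49·7^{k−1} − 32·4^{k−1} = 7^{k+1} − 2·4^{k+1}.
So the formula holds for k+1, and by strong induction s(m) = 7^m − 2·4^m for all m ≥ 0.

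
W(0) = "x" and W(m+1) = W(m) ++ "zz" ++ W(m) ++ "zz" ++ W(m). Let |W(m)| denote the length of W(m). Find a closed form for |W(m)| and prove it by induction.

Claim: |W(m)| = 3^{m+1} − 2.

Base case: |W(0)| = 1, and 3^{0+1} − 2 = 1.
Assume |W(k)| = 3^{k+1} − 2.
Then |W(k+1)| = 3|W(k)| + 4 = 3(3^{k+1} − 2) + 4 = 3^{k+2} − 6 + 4 = 3^{k+2} − 2.
This completes the inductive step, so |W(m)| = 3^{m+1} − 2 for all m ≥ 0.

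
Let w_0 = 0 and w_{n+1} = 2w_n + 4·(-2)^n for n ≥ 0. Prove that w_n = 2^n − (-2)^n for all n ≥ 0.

Base case: w_0 = 0, and 2^0 − (-2)^0 = 1 − 1 = 0.
Assume w_j = 2^j − (-2)^j for some j ≥ 0.
Then w_{j+1} = 2w_j + 4·(-2)^j = 2·(2^j − (-2)^j) + 4·(-2)^j = 2^{j+1} − 2·(-2)^j + 4·(-2)^j = 2^{j+1} + 2·(-2)^j = 2^{j+1} − (-2)^{j+1}.
By induction, w_n = 2^n − (-2)^n for all n ≥ 0.

w_n = 2^n − (-2)^n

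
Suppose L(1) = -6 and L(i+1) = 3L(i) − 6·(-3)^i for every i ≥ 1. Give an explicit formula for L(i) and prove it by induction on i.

Claim: L(i) = -3^i + (-3)^i.

Base case: L(1) = -6, and -3^1 + (-3)^1 = -3 − 3 = -6.
Assume L(m) = -3^m + (-3)^m for some m ≥ 1.
Then L(m+1) = 3L(m) − 6·(-3)^m = 3·(-3^m + (-3)^m) − 6·(-3)^m = -3^{m+1} + 3·(-3)^m − 6·(-3)^m = -3^{m+1} − 3·(-3)^m = -3^{m+1} + (-3)^{m+1}.
By induction, L(i) = -3^i + (-3)^i for all i ≥ 1.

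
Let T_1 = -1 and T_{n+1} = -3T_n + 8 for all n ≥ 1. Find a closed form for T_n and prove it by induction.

Claim: T_n = (-3)^n + 2.

Base case: T_1 = -1, and (-3)^1 + 2 = -3 + 2 = -1.
Assume T_j = (-3)^j + 2 for some j ≥ 1.
Then T_{j+1} = -3T_j + 8 = -3·((-3)^j + 2) + 8 = -3·(-3)^j − 6 + 8 = (-3)^{j+1} + 2.
So the formula holds for j+1, and by induction T_n = (-3)^n + 2 for all n ≥ 1.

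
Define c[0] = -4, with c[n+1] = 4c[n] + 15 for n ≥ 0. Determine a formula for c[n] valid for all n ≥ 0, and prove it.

Claim: c[n] = 4^n − 5.

Base case: c[0] = -4, and 4^0 − 5 = 1 − 5 = -4.
Assume c[r] = 4^r − 5 for some r ≥ 0.
Then c[r+1] = 4c[r] + 15 = 4·(4^r − 5) + 15 = 4^{r+1} − 20 + 15 = 4^{r+1} − 5.
This completes the inductive step, so c[n] = 4^n − 5 for all n ≥ 0.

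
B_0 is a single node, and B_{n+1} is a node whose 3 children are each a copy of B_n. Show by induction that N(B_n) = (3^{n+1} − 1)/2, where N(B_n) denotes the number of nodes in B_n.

Base case: N(B_0) = 1, and (3^{0+1} − 1)/2 = 1.
Assume N(B_r) = (3^{r+1} − 1)/2.
Then N(B_{r+1}) = 1 + 3N(B_r) = 1 + 3·(3^{r+1} − 1)/2 = 1 + (3^{r+2} − 3)/2 = (2 + 3^{r+2} − 3)/2 = (3^{r+2} − 1)/2.
This completes the inductive step, so N(B_n) = (3^{n+1} − 1)/2 for all n ≥ 0.

N(B_n) = (3^{n+1} − 1)/2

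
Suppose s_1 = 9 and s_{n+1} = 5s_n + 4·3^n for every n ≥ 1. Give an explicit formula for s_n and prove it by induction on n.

Claim: s_n = 3·5^n − 2·3^n.

Base case: s_1 = 9, and 3·5^1 − 2·3^1 = 15 − 6 = 9.
Assume s_j = 3·5^j − 2·3^j for some j ≥ 1.
Then s_{j+1} = 5s_j + 4·3^j = 5·(3·5^j − 2·3^j) + 4·3^j = 3·5^{j+1} − 10·3^j + 4·3^j = 3·5^{j+1} − 6·3^j = 3·5^{j+1} − 2·3^{j+1}.
By induction, s_n = 3·5^n − 2·3^n for all n ≥ 1.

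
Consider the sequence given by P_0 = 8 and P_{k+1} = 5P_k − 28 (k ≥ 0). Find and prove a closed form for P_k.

Claim: P_k = 5^k + 7.

Base case: P_0 = 8, and 5^0 + 7 = 1 + 7 = 8.
Assume P_m = 5^m + 7 for some m ≥ 0.
Then P_{m+1} = 5P_m − 28 = 5·(5^m + 7) − 28 = 5^{m+1} + 35 − 28 = 5^{m+1} + 7.
By induction, P_k = 5^k + 7 for all k ≥ 0.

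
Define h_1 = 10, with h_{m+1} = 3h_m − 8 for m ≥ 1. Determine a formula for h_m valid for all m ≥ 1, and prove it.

Claim: h_m = 2·3^m + 4.

Base case: h_1 = 10, and 2·3^1 + 4 = 6 + 4 = 10.
Assume h_k = 2·3^k + 4 for some k ≥ 1.
Then h_{k+1} = 3h_k − 8 = 3·(2·3^k + 4) − 8 = 6·3^k + 12 − 8 = 2·3^{k+1} + 4.
This completes the inductive step, so h_m = 2·3^m + 4 for all m ≥ 1.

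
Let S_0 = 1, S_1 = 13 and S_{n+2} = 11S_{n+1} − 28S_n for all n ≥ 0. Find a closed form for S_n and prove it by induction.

Claim: S_n = 3·7^n − 2·4^n.

Base cases: S_0 = 1 and 3·7^0 − 2·4^0 = 1; S_1 = 13 and 3·7^1 − 2·4^1 = 13.
Assume S_j = 3·7^j − 2·4^j for all 0 ≤ j ≤ k, where k ≥ 1.
Then S_{k+1} = 11S_k − 28S_{k−1} = 11·(3·7^k − 2·4^k) − 28·(3·7^{k−1} − 2·4^{k−1}) = 3·(11·7 − 28)7^{k−1} − 2·(11·4 − 28)4^{k−1} = 147·7^{k−1} − 32·4^{k−1} = 3·7^{k+1} − 2·4^{k+1}.
This completes the inductive step, so S_n = 3·7^n − 2·4^n for all n ≥ 0.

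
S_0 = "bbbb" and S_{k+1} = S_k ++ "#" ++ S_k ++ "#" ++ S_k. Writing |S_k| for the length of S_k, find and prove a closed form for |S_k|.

Claim: |S_k| = 5·3^k − 1.

Base case: |S_0| = 4, and 5·3^0 − 1 = 4.
Assume |S_r| = 5·3^r − 1.
Then |S_{r+1}| = 3|S_r| + 2 = 3(5·3^r − 1) + 2 = 5·3^{r+1} − 3 + 2 = 5·3^{r+1} − 1.
Hence |S_k| = 5·3^k − 1 for every k ≥ 0, by induction.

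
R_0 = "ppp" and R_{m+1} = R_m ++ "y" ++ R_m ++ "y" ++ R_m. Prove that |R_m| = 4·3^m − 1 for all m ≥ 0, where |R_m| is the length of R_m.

Base case: |R_0| = 3, and 4·3^0 − 1 = 3.
Assume |R_r| = 4·3^r − 1.
Then |R_{r+1}| = 3|R_r| + 2 = 3(4·3^r − 1) + 2 = 4·3^{r+1} − 3 + 2 = 4·3^{r+1} − 1.
So the formula holds for r+1, and by induction |R_m| = 4·3^m − 1 for all m ≥ 0.

|R_m| = 4·3^m − 1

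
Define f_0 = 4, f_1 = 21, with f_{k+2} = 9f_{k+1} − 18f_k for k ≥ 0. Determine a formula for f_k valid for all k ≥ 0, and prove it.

Claim: f_k = 3·6^k + 3^k.

Base cases: f_0 = 4 and 3·6^0 + 3^0 = 4; f_1 = 21 and 3·6^1 + 3^1 = 21.
Assume f_j = 3·6^j + 3^j for all 0 ≤ j ≤ m, where m ≥ 1.
Then f_{m+1} = 9f_m − 18f_{m−1} = 9·(3·6^m + 3^m) − 18·(3·6^{m−1} + 3^{m−1}) = 3·(9·6 − 18)6^{m−1} + (9·3 − 18)3^{m−1} = 108·6^{m−1} + 9·3^{m−1} = 3·6^{m+1} + 3^{m+1}.
This completes the inductive step, so f_k = 3·6^k + 3^k for all k ≥ 0.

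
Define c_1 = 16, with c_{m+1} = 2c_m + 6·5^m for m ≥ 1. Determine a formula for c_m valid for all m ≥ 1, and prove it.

Claim: c_m = 3·2^m + 2·5^m.

Base case: c_1 = 16, and 3·2^1 + 2·5^1 = 6 + 10 = 16.
Assume c_k = 3·2^k + 2·5^k for some k ≥ 1.
Then c_{k+1} = 2c_k + 6·5^k = 2·(3·2^k + 2·5^k) + 6·5^k = 3·2^{k+1} + 4·5^k + 6·5^k = 3·2^{k+1} + 10·5^k = 3·2^{k+1} + 2·5^{k+1}.
By induction, c_m = 3·2^m + 2·5^m for all m ≥ 1.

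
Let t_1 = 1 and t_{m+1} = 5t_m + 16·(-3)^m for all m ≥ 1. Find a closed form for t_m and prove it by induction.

Claim: t_m = -5^m − 2·(-3)^m.

Base case: t_1 = 1, and -5^1 − 2·(-3)^1 = -5 + 6 = 1.
Assume t_k = -5^k − 2·(-3)^k for some k ≥ 1.
Then t_{k+1} = 5t_k + 16·(-3)^k = 5·(-5^k − 2·(-3)^k) + 16·(-3)^k = -5^{k+1} − 10·(-3)^k + 16·(-3)^k = -5^{k+1} + 6·(-3)^k = -5^{k+1} − 2·(-3)^{k+1}.
By induction, t_m = -5^m − 2·(-3)^m for all m ≥ 1.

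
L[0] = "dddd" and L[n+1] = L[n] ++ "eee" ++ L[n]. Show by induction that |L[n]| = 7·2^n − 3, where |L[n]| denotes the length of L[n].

Base case: |L[0]| = 4, and 7·2^0 − 3 = 4.
Assume |L[k]| = 7·2^k − 3.
Then |L[k+1]| = |L[k]| + 3 + |L[k]| = 2|L[k]| + 3 = 2(7·2^k − 3) + 3 = 7·2^{k+1} − 6 + 3 = 7·2^{k+1} − 3.
By induction, |L[n]| = 7·2^n − 3 for all n ≥ 0.

|L[n]| = 7·2^n − 3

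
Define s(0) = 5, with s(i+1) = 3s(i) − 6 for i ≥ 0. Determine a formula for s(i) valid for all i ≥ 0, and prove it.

Claim: s(i) = 2·3^i + 3.

Base case: s(0) = 5, and 2·3^0 + 3 = 2 + 3 = 5.
Assume s(j) = 2·3^j + 3 for some j ≥ 0.
Then s(j+1) = 3s(j) − 6 = 3·(2·3^j + 3) − 6 = 6·3^j + 9 − 6 = 2·3^{j+1} + 3.
Hence s(i) = 2·3^i + 3 for every i ≥ 0, by induction.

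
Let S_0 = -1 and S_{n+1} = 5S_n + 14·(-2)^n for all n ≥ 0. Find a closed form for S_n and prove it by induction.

Claim: S_n = 5^n − 2·(-2)^n.

Base case: S_0 = -1, and 5^0 − 2·(-2)^0 = 1 − 2 = -1.
Assume S_m = 5^m − 2·(-2)^m for some m ≥ 0.
Then S_{m+1} = 5S_m + 14·(-2)^m = 5·(5^m − 2·(-2)^m) + 14·(-2)^m = 5^{m+1} − 10·(-2)^m + 14·(-2)^m = 5^{m+1} + 4·(-2)^m = 5^{m+1} − 2·(-2)^{m+1}.
By induction, S_n = 5^n − 2·(-2)^n for all n ≥ 0.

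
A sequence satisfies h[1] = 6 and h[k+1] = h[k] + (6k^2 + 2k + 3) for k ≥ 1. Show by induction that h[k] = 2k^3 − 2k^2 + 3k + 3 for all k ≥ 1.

Base case: h[1] = 6, and 2·1^3 − 2·1^2 + 3·1 + 3 = 6.
Assume h[m] = 2m^3 − 2m^2 + 3m + 3.
Then h[m+1] = h[m] + (6m^2 + 2m + 3) = (2m^3 − 2m^2 + 3m + 3) + (6m^2 + 2m + 3) = 2m^3 + 4m^2 + 5m + 6,
and 2·(m+1)^3 − 2·(m+1)^2 + 3·(m+1) + 3 = 2m^3 + 4m^2 + 5m + 6.
By induction, h[k] = 2k^3 − 2k^2 + 3k + 3 for all k ≥ 1.

h[k] = 2k^3 − 2k^2 + 3k + 3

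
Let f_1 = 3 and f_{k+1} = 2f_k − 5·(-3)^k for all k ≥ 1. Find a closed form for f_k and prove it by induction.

Claim: f_k = 3·2^k + (-3)^k.

Base case: f_1 = 3, and 3·2^1 + (-3)^1 = 6 − 3 = 3.
Assume f_r = 3·2^r + (-3)^r for some r ≥ 1.
Then f_{r+1} = 2f_r − 5·(-3)^r = 2·(3·2^r + (-3)^r) − 5·(-3)^r = 3·2^{r+1} + 2·(-3)^r − 5·(-3)^r = 3·2^{r+1} − 3·(-3)^r = 3·2^{r+1} + (-3)^{r+1}.
This completes the inductive step, so f_k = 3·2^k + (-3)^k for all k ≥ 1.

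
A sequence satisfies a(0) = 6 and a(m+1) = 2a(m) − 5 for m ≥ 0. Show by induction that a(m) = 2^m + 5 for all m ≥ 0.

Base case: a(0) = 6, and 2^0 + 5 = 1 + 5 = 6.
Assume a(k) = 2^k + 5 for some k ≥ 0.
Then a(k+1) = 2a(k) − 5 = 2·(2^k + 5) − 5 = 2^{k+1} + 10 − 5 = 2^{k+1} + 5.
This completes the inductive step, so a(m) = 2^m + 5 for all m ≥ 0.

a(m) = 2^m + 5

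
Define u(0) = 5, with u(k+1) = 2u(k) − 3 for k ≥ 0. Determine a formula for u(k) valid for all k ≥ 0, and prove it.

Claim: u(k) = 2^{k+1} + 3.

Base case: u(0) = 5, and 2^{0+1} + 3 = 2 + 3 = 5.
Assume u(m) = 2^{m+1} + 3 for some m ≥ 0.
Then u(m+1) = 2u(m) − 3 = 2·(2^{m+1} + 3) − 3 = 2^{m+2} + 6 − 3 = 2^{m+2} + 3.
This completes the inductive step, so u(k) = 2^{k+1} + 3 for all k ≥ 0.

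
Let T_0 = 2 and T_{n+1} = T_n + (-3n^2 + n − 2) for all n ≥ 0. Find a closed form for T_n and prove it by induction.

Claim: T_n = -n^3 + 2n^2 − 3n + 2.

Base case: T_0 = 2, and -0^3 + 2·0^2 − 3·0 + 2 = 2.
Assume T_m = -m^3 + 2m^2 − 3m + 2.
Then T_{m+1} = T_m + (-3m^2 + m − 2) = (-m^3 + 2m^2 − 3m + 2) + (-3m^2 + m − 2) = -m^3 − m^2 − 2m,
and -(m+1)^3 + 2·(m+1)^2 − 3·(m+1) + 2 = -m^3 − m^2 − 2m.
By induction, T_n = -n^3 + 2n^2 − 3n + 2 for all n ≥ 0.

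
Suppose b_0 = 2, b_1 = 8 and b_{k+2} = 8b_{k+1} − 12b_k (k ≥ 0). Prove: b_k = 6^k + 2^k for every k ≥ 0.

Base cases: b_0 = 2 and 6^0 + 2^0 = 2; b_1 = 8 and 6^1 + 2^1 = 8.
Assume b_i = 6^i + 2^i for all 0 ≤ i ≤ j, where j ≥ 1.
Then b_{j+1} = 8b_j − 12b_{j−1} = 8·(6^j + 2^j) − 12·(6^{j−1} + 2^{j−1}) = (8·6 − 12)6^{j−1} + (8·2 − 12)2^{j−1} = 36·6^{j−1} + 4·2^{j−1} = 6^{j+1} + 2^{j+1}.
Hence b_k = 6^k + 2^k for every k ≥ 0, by strong induction.

b_k = 6^k + 2^k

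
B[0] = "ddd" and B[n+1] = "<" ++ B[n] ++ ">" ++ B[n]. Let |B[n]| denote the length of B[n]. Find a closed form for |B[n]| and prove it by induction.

Claim: |B[n]| = 5·2^n − 2.

Base case: |B[0]| = 3, and 5·2^0 − 2 = 3.
Assume |B[r]| = 5·2^r − 2.
Then |B[r+1]| = 1 + |B[r]| + 1 + |B[r]| = 2|B[r]| + 2 = 2(5·2^r − 2) + 2 = 5·2^{r+1} − 4 + 2 = 5·2^{r+1} − 2.
This completes the inductive step, so |B[n]| = 5·2^n − 2 for all n ≥ 0.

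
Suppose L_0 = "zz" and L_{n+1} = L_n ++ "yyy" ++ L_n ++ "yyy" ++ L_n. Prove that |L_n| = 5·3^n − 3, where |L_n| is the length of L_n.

Base case: |L_0| = 2, and 5·3^0 − 3 = 2.
Assume |L_m| = 5·3^m − 3.
Then |L_{m+1}| = 3|L_m| + 6 = 3(5·3^m − 3) + 6 = 5·3^{m+1} − 9 + 6 = 5·3^{m+1} − 3.
This completes the inductive step, so |L_n| = 5·3^n − 3 for all n ≥ 0.

|L_n| = 5·3^n − 3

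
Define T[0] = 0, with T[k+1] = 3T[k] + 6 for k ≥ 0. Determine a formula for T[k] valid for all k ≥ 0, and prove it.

Claim: T[k] = 3^{k+1} − 3.

Base case: T[0] = 0, and 3^{0+1} − 3 = 3 − 3 = 0.
Assume T[r] = 3^{r+1} − 3 for some r ≥ 0.
Then T[r+1] = 3T[r] + 6 = 3·(3^{r+1} − 3) + 6 = 3^{r+2} − 9 + 6 = 3^{r+2} − 3.
Hence T[k] = 3^{k+1} − 3 for every k ≥ 0, by induction.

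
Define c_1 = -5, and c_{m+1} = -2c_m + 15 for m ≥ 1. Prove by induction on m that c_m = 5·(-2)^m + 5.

Base case: c_1 = -5, and 5·(-2)^1 + 5 = -10 + 5 = -5.
Assume c_j = 5·(-2)^j + 5 for some j ≥ 1.
Then c_{j+1} = -2c_j + 15 = -2·(5·(-2)^j + 5) + 15 = -10·(-2)^j − 10 + 15 = 5·(-2)^{j+1} + 5.
Hence c_m = 5·(-2)^m + 5 for every m ≥ 1, by induction.

c_m = 5·(-2)^m + 5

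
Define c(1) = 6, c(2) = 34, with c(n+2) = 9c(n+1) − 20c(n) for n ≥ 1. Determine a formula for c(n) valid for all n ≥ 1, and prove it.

Claim: c(n) = 2·5^n − 4^n.

Base cases: c(1) = 6 and 2·5^1 − 4^1 = 6; c(2) = 34 and 2·5^2 − 4^2 = 34.
Assume c(j) = 2·5^j − 4^j for all 1 ≤ j ≤ r, where r ≥ 2.
Then c(r+1) = 9c(r) − 20c(r−1) = 9·(2·5^r − 4^r) − 20·(2·5^{r−1} − 4^{r−1}) = 2·(9·5 − 20)5^{r−1} − (9·4 − 20)4^{r−1} = 50·5^{r−1} − 16·4^{r−1} = 2·5^{r+1} − 4^{r+1}.
By strong induction, c(n) = 2·5^n − 4^n for all n ≥ 1.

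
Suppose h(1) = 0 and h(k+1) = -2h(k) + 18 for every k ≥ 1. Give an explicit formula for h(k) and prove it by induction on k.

Claim: h(k) = 3·(-2)^k + 6.

Base case: h(1) = 0, and 3·(-2)^1 + 6 = -6 + 6 = 0.
Assume h(r) = 3·(-2)^r + 6 for some r ≥ 1.
Then h(r+1) = -2h(r) + 18 = -2·(3·(-2)^r + 6) + 18 = -6·(-2)^r − 12 + 18 = 3·(-2)^{r+1} + 6.
This completes the inductive step, so h(k) = 3·(-2)^k + 6 for all k ≥ 1.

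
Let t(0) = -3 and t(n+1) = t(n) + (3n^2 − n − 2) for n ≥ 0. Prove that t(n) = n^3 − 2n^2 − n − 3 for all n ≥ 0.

Base case: t(0) = -3, and 0^3 − 2·0^2 − 0 − 3 = -3.
Assume t(j) = j^3 − 2j^2 − j − 3.
Then t(j+1) = t(j) + (3j^2 − j − 2) = (j^3 − 2j^2 − j − 3) + (3j^2 − j − 2) = j^3 + j^2 − 2j − 5,
and (j+1)^3 − 2·(j+1)^2 − (j+1) − 3 = j^3 + j^2 − 2j − 5.
This completes the inductive step, so t(n) = n^3 − 2n^2 − n − 3 for all n ≥ 0.

t(n) = n^3 − 2n^2 − n − 3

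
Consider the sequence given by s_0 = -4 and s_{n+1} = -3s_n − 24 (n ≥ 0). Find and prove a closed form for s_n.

Claim: s_n = 2·(-3)^n − 6.

Base case: s_0 = -4, and 2·(-3)^0 − 6 = 2 − 6 = -4.
Assume s_k = 2·(-3)^k − 6 for some k ≥ 0.
Then s_{k+1} = -3s_k − 24 = -3·(2·(-3)^k − 6) − 24 = -6·(-3)^k + 18 − 24 = 2·(-3)^{k+1} − 6.
Hence s_n = 2·(-3)^n − 6 for every n ≥ 0, by induction.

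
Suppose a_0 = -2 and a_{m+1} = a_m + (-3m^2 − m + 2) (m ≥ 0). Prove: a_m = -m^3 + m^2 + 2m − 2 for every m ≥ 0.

Base case: a_0 = -2, and -0^3 + 0^2 + 2·0 − 2 = -2.
Assume a_k = -k^3 + k^2 + 2k − 2.
Then a_{k+1} = a_k + (-3k^2 − k + 2) = (-k^3 + k^2 + 2k − 2) + (-3k^2 − k + 2) = -k^3 − 2k^2 + k,
and -(k+1)^3 + (k+1)^2 + 2·(k+1) − 2 = -k^3 − 2k^2 + k.
By induction, a_m = -m^3 + m^2 + 2m − 2 for all m ≥ 0.

a_m = -m^3 + m^2 + 2m − 2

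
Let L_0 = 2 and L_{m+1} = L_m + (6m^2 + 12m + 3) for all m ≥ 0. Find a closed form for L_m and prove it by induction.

Claim: L_m = 2m^3 + 3m^2 − 2m + 2.

Base case: L_0 = 2, and 2·0^3 + 3·0^2 − 2·0 + 2 = 2.
Assume L_k = 2k^3 + 3k^2 − 2k + 2.
Then L_{k+1} = L_k + (6k^2 + 12k + 3) = (2k^3 + 3k^2 − 2k + 2) + (6k^2 + 12k + 3) = 2k^3 + 9k^2 + 10k + 5,
and 2·(k+1)^3 + 3·(k+1)^2 − 2·(k+1) + 2 = 2k^3 + 9k^2 + 10k + 5.
This completes the inductive step, so L_m = 2m^3 + 3m^2 − 2m + 2 for all m ≥ 0.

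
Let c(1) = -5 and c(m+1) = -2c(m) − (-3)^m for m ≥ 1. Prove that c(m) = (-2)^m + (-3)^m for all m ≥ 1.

Base case: c(1) = -5, and (-2)^1 + (-3)^1 = -2 − 3 = -5.
Assume c(j) = (-2)^j + (-3)^j for some j ≥ 1.
Then c(j+1) = -2c(j) − (-3)^j = -2·((-2)^j + (-3)^j) − (-3)^j = (-2)^{j+1} − 2·(-3)^j − (-3)^j = (-2)^{j+1} − 3·(-3)^j = (-2)^{j+1} + (-3)^{j+1}.
So the formula holds for j+1, and by induction c(m) = (-2)^m + (-3)^m for all m ≥ 1.

c(m) = (-2)^m + (-3)^m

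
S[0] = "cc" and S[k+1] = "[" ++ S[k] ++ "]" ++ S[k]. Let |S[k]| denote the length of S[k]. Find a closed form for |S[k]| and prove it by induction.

Claim: |S[k]| = 2^{k+2} − 2.

Base case: |S[0]| = 2, and 2^{0+2} − 2 = 2.
Assume |S[j]| = 2^{j+2} − 2.
Then |S[j+1]| = 1 + |S[j]| + 1 + |S[j]| = 2|S[j]| + 2 = 2(2^{j+2} − 2) + 2 = 2^{j+3} − 4 + 2 = 2^{j+3} − 2.
Hence |S[k]| = 2^{k+2} − 2 for every k ≥ 0, by induction.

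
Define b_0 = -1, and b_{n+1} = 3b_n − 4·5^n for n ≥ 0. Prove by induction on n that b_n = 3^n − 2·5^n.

Base case: b_0 = -1, and 3^0 − 2·5^0 = 1 − 2 = -1.
Assume b_r = 3^r − 2·5^r for some r ≥ 0.
Then b_{r+1} = 3b_r − 4·5^r = 3·(3^r − 2·5^r) − 4·5^r = 3^{r+1} − 6·5^r − 4·5^r = 3^{r+1} − 10·5^r = 3^{r+1} − 2·5^{r+1}.
So the formula holds for r+1, and by induction b_n = 3^n − 2·5^n for all n ≥ 0.

b_n = 3^n − 2·5^n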